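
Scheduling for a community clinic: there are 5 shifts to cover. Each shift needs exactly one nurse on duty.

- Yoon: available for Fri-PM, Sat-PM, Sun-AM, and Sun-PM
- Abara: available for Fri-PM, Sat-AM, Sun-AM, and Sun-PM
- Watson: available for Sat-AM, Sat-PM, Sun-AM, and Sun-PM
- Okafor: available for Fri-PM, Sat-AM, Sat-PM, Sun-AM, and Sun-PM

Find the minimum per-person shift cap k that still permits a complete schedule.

With 4 nurses and 5 worker-slots to fill, someone must work at least ⌈5/4⌉ = 2 shifts, so k ≥ 2.
k = 2 works: Fri-PM→Yoon, Sat-AM→Abara, Sat-PM→Yoon, Sun-AM→Abara, Sun-PM→Watson.
Loads: Yoon 2, Abara 2, Watson 1, Okafor 0 — all ≤ 2.

2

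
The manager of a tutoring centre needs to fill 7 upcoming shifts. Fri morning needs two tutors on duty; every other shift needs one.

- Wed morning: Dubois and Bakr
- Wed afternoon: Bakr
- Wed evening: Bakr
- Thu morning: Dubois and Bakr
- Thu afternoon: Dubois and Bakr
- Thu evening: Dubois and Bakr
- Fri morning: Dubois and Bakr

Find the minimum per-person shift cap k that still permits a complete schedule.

4

With 2 tutors and 8 worker-slots to fill, someone must work at least ⌈8/2⌉ = 4 shifts, so k ≥ 4.
k = 4 works: Wed morning→Dubois, Wed afternoon→Bakr, Wed evening→Bakr, Thu morning→Dubois, Thu afternoon→Dubois, Thu evening→Bakr, Fri morning→Dubois+Bakr.
Loads: Dubois 4, Bakr 4 — all ≤ 4.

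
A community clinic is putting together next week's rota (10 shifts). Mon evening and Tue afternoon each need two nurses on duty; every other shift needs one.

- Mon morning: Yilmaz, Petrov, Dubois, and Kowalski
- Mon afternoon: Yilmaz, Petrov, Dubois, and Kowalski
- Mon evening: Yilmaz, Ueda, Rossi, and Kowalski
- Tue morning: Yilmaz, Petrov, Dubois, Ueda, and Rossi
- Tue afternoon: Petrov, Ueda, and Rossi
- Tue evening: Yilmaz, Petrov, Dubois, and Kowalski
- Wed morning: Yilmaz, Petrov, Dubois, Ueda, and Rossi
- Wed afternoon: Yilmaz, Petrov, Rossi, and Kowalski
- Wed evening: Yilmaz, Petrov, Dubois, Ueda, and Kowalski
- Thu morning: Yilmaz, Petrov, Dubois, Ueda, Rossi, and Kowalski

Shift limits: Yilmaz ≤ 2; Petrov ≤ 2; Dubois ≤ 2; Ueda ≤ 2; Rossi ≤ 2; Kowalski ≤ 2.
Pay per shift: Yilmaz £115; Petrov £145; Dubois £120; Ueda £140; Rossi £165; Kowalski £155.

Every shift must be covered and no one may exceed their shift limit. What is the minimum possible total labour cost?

£1680

Picking the cheapest available nurse for each shift independently would cost £1460, but that ignores the shift limits.
An optimal schedule: Mon morning→Yilmaz, Mon afternoon→Yilmaz, Mon evening→Rossi+Kowalski, Tue morning→Dubois, Tue afternoon→Petrov+Ueda, Tue evening→Petrov, Wed morning→Dubois, Wed afternoon→Rossi, Wed evening→Ueda, Thu morning→Kowalski.
Total: 115 + 115 + 165 + 155 + 120 + 145 + 140 + 145 + 120 + 165 + 140 + 155 = £1680.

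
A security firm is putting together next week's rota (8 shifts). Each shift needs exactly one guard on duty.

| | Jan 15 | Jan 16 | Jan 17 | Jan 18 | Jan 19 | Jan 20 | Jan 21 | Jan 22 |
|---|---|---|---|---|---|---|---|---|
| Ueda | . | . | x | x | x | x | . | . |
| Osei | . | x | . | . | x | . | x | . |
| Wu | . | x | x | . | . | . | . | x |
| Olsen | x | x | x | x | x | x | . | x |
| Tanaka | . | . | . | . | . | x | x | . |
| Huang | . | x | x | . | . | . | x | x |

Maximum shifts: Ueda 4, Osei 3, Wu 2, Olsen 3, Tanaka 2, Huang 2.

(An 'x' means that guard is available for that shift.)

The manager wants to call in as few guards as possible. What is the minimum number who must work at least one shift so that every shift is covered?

8 slots to fill and no one can take more than 4, so at least ⌈8/4⌉ = 2 guards are needed.
Any 2 guards together have capacity at most 4+3 = 7 < 8 slots, so 2 can never suffice.
Ueda, Osei, and Olsen alone can cover everything: Jan 15→Olsen, Jan 16→Osei, Jan 17→Ueda, Jan 18→Ueda, Jan 19→Ueda, Jan 20→Ueda, Jan 21→Osei, Jan 22→Olsen.

3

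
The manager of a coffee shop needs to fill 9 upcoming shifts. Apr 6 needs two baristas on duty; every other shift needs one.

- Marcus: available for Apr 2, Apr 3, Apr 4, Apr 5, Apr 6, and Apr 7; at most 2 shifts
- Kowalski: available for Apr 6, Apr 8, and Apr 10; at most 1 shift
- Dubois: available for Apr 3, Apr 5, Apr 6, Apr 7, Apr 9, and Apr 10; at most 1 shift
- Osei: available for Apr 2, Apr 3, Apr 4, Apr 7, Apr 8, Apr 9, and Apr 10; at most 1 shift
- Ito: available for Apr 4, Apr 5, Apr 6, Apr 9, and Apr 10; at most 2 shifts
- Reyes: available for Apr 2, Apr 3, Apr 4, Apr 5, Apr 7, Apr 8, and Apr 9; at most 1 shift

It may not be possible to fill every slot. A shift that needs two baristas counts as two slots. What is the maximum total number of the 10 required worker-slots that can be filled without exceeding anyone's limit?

8

Total capacity across all baristas is 2+1+1+1+2+1 = 8, and 10 slots are needed, so at most 8 can be filled.
An assignment achieving 8: Apr 2→Marcus, Apr 3→Marcus, Apr 4→Osei, Apr 5→Dubois, Apr 6→Ito, Apr 7→Reyes, Apr 8→Kowalski, Apr 9→Ito.
Loads: Marcus 2/2, Kowalski 1/1, Dubois 1/1, Osei 1/1, Ito 2/2, Reyes 1/1.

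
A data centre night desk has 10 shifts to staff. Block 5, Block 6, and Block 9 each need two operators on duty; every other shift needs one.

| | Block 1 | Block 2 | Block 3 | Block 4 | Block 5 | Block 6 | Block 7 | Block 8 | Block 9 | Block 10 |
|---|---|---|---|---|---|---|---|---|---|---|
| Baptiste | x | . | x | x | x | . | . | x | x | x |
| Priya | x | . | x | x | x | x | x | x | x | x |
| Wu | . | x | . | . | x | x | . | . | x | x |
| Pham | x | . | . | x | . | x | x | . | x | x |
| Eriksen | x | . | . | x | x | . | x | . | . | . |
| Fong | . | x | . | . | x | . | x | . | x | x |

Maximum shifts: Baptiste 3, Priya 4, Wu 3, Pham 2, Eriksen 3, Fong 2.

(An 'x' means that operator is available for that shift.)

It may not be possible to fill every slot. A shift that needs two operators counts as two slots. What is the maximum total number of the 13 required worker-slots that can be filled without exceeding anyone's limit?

Total capacity across all operators is 3+4+3+2+3+2 = 17, and 13 slots are needed, so at most 13 can be filled.
An assignment achieving 13: Block 1→Baptiste, Block 2→Wu, Block 3→Baptiste, Block 4→Priya, Block 5→Priya+Wu, Block 6→Priya+Wu, Block 7→Priya, Block 8→Baptiste, Block 9→Pham+Fong, Block 10→Pham.
Loads: Baptiste 3/3, Priya 4/4, Wu 3/3, Pham 2/2, Eriksen 0/3, Fong 1/2.

13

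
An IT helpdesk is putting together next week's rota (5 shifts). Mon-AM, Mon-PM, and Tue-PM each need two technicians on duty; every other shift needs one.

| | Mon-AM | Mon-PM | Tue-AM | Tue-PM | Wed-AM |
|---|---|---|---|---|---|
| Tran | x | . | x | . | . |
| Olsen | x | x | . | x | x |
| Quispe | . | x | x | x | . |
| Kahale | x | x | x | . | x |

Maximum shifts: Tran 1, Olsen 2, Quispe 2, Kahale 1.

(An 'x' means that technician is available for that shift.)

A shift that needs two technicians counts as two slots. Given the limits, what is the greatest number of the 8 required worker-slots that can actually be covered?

Total capacity across all technicians is 1+2+2+1 = 6, and 8 slots are needed, so at most 6 can be filled.
An assignment achieving 6: Mon-AM→Tran+Kahale, Mon-PM→Quispe, Tue-PM→Olsen+Quispe, Wed-AM→Olsen.
Loads: Tran 1/1, Olsen 2/2, Quispe 2/2, Kahale 1/1.

6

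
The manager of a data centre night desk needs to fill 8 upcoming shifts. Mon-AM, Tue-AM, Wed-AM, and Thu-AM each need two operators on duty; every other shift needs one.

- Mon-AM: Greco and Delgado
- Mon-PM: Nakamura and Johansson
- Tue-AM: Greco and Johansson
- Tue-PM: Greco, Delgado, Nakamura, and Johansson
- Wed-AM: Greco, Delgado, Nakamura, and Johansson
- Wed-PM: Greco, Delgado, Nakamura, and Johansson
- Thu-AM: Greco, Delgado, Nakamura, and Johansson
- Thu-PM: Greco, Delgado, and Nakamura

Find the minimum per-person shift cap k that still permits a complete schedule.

With 4 operators and 12 worker-slots to fill, someone must work at least ⌈12/4⌉ = 3 shifts, so k ≥ 3.
k = 3 works: Mon-AM→Greco+Delgado, Mon-PM→Nakamura, Tue-AM→Greco+Johansson, Tue-PM→Delgado, Wed-AM→Nakamura+Johansson, Wed-PM→Delgado, Thu-AM→Nakamura+Johansson, Thu-PM→Greco.
Loads: Greco 3, Delgado 3, Nakamura 3, Johansson 3 — all ≤ 3.

3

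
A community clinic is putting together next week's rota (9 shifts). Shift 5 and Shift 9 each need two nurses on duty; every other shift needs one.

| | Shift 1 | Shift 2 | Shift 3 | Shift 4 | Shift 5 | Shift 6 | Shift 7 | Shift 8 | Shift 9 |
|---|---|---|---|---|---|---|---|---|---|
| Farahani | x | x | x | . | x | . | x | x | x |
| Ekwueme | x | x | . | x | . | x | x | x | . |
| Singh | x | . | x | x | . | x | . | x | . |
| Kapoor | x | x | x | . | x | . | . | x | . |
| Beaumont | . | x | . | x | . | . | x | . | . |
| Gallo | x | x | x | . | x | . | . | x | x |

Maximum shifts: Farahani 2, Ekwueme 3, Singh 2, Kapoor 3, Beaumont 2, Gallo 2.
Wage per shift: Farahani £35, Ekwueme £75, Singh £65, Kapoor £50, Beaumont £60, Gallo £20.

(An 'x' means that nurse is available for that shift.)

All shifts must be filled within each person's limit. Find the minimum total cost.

Shift 9 can only be covered by Farahani and Gallo, so that assignment is forced.
Picking the cheapest available nurse for each shift independently would cost £350, but that ignores the shift limits.
An optimal schedule: Shift 1→Kapoor, Shift 2→Kapoor, Shift 3→Kapoor, Shift 4→Beaumont, Shift 5→Gallo+Farahani, Shift 6→Singh, Shift 7→Beaumont, Shift 8→Singh, Shift 9→Gallo+Farahani.
Total: 50 + 50 + 50 + 60 + 20 + 35 + 65 + 60 + 65 + 20 + 35 = £510.

£510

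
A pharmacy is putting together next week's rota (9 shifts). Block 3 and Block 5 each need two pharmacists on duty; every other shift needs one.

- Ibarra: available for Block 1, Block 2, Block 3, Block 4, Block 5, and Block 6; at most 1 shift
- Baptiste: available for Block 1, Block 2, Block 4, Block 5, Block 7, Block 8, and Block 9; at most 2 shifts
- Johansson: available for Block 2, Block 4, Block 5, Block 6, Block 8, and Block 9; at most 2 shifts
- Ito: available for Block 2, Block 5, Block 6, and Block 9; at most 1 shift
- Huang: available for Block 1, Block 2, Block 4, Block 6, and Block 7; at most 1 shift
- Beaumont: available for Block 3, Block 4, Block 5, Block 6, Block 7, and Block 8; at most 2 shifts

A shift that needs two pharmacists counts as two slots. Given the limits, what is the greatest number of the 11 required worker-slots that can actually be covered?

9

Total capacity across all pharmacists is 1+2+2+1+1+2 = 9, and 11 slots are needed, so at most 9 can be filled.
An assignment achieving 9: Block 1→Baptiste, Block 2→Ito, Block 3→Ibarra+Beaumont, Block 4→Huang, Block 5→Beaumont, Block 7→Baptiste, Block 8→Johansson, Block 9→Johansson.
Loads: Ibarra 1/1, Baptiste 2/2, Johansson 2/2, Ito 1/1, Huang 1/1, Beaumont 2/2.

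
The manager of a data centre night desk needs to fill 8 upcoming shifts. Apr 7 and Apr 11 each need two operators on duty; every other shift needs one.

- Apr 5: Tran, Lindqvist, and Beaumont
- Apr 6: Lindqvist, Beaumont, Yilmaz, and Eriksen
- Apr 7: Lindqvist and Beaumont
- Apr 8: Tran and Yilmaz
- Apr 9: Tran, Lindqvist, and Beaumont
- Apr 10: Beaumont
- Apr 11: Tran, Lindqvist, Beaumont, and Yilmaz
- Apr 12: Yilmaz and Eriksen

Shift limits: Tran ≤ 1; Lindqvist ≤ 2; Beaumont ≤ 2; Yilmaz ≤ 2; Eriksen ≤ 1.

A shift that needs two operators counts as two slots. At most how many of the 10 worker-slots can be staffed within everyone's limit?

8

Total capacity across all operators is 1+2+2+2+1 = 8, and 10 slots are needed, so at most 8 can be filled.
An assignment achieving 8: Apr 5→Lindqvist, Apr 6→Eriksen, Apr 7→Lindqvist+Beaumont, Apr 8→Tran, Apr 10→Beaumont, Apr 11→Yilmaz, Apr 12→Yilmaz.
Loads: Tran 1/1, Lindqvist 2/2, Beaumont 2/2, Yilmaz 2/2, Eriksen 1/1.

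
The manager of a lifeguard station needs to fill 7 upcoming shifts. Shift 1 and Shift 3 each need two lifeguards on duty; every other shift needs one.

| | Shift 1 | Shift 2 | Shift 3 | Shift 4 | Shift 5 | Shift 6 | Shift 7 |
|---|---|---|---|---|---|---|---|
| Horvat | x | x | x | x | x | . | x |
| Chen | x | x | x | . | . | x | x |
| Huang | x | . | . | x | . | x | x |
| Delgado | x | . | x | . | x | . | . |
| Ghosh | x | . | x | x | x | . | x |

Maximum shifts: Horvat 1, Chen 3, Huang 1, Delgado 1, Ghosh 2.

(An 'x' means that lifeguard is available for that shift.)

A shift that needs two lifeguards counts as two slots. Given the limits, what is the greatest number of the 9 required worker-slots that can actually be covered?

8

Total capacity across all lifeguards is 1+3+1+1+2 = 8, and 9 slots are needed, so at most 8 can be filled.
An assignment achieving 8: Shift 1→Ghosh, Shift 2→Horvat, Shift 3→Chen+Ghosh, Shift 4→Huang, Shift 5→Delgado, Shift 6→Chen, Shift 7→Chen.
Loads: Horvat 1/1, Chen 3/3, Huang 1/1, Delgado 1/1, Ghosh 2/2.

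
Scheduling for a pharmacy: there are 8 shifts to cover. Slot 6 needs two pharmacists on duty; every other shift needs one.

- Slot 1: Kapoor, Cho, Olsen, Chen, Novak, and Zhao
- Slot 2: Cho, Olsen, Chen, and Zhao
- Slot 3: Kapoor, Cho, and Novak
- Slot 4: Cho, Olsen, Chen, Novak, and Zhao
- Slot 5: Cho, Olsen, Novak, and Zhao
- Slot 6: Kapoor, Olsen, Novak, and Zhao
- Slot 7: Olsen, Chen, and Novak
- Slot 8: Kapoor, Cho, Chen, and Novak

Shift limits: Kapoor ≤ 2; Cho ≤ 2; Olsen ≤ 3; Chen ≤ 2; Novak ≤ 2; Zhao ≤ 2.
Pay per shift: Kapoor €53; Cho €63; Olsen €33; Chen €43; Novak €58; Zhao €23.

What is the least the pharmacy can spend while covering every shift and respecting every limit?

Picking the cheapest available pharmacist for each shift independently would cost €277, but that ignores the shift limits.
An optimal schedule: Slot 1→Chen, Slot 2→Zhao, Slot 3→Kapoor, Slot 4→Olsen, Slot 5→Zhao, Slot 6→Olsen+Kapoor, Slot 7→Olsen, Slot 8→Chen.
Total: 43 + 23 + 53 + 33 + 23 + 33 + 53 + 33 + 43 = €337.

€337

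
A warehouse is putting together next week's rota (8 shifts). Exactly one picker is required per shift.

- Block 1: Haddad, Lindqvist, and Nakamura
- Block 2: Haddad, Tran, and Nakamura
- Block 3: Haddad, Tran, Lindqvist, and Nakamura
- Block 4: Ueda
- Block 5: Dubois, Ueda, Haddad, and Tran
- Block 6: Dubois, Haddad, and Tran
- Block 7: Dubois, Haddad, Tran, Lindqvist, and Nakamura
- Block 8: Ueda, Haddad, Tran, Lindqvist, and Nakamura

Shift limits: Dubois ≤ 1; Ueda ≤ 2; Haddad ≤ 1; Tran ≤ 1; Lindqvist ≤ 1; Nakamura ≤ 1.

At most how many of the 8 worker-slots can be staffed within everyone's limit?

Total capacity across all pickers is 1+2+1+1+1+1 = 7, and 8 slots are needed, so at most 7 can be filled.
An assignment achieving 7: Block 1→Haddad, Block 2→Tran, Block 3→Lindqvist, Block 4→Ueda, Block 5→Ueda, Block 6→Dubois, Block 7→Nakamura.
Loads: Dubois 1/1, Ueda 2/2, Haddad 1/1, Tran 1/1, Lindqvist 1/1, Nakamura 1/1.

7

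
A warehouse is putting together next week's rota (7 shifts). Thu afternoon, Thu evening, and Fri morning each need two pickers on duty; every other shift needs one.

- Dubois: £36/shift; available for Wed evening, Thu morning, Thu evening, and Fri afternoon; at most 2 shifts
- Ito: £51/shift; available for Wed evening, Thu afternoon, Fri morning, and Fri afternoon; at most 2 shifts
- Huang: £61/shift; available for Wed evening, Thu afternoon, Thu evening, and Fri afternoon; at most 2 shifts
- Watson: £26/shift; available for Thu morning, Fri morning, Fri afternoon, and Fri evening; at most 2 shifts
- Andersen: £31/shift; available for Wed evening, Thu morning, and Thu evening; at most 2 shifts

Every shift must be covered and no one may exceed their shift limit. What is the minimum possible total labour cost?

£410

Thu afternoon can only be covered by Ito and Huang, so that assignment is forced.
Fri morning can only be covered by Ito and Watson, so that assignment is forced.
Fri evening can only be covered by Watson, so that assignment is forced.
Picking the cheapest available picker for each shift independently would cost £365, but that ignores the shift limits.
An optimal schedule: Wed evening→Andersen, Thu morning→Dubois, Thu afternoon→Ito+Huang, Thu evening→Dubois+Andersen, Fri morning→Ito+Watson, Fri afternoon→Huang, Fri evening→Watson.
Total: 31 + 36 + 51 + 61 + 36 + 31 + 51 + 26 + 61 + 26 = £410.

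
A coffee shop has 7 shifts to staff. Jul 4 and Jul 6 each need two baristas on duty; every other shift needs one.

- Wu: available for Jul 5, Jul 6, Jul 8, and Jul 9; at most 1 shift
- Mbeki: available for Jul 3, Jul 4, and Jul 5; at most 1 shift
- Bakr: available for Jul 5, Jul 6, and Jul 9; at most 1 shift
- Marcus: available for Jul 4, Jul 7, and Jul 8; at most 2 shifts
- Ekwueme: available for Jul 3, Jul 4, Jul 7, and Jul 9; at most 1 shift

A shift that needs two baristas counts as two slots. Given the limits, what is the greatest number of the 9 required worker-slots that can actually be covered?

6

Total capacity across all baristas is 1+1+1+2+1 = 6, and 9 slots are needed, so at most 6 can be filled.
An assignment achieving 6: Jul 3→Mbeki, Jul 4→Ekwueme, Jul 6→Wu+Bakr, Jul 7→Marcus, Jul 8→Marcus.
Loads: Wu 1/1, Mbeki 1/1, Bakr 1/1, Marcus 2/2, Ekwueme 1/1.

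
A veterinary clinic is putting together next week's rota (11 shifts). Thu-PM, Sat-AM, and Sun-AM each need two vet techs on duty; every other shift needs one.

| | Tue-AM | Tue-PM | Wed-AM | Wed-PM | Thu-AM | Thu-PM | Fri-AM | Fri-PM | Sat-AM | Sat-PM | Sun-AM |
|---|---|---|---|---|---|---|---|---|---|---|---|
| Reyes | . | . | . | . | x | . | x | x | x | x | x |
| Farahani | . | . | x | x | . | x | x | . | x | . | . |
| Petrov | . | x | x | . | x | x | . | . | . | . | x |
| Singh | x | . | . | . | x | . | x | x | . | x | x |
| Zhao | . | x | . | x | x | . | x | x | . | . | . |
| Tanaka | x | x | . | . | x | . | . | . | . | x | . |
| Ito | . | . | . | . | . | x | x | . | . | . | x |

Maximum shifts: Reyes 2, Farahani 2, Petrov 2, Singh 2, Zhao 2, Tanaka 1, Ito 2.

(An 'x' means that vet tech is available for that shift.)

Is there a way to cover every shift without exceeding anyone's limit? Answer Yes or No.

Total capacity is 2+2+2+2+2+1+2 = 13 but 14 worker-slots are needed — infeasible.

No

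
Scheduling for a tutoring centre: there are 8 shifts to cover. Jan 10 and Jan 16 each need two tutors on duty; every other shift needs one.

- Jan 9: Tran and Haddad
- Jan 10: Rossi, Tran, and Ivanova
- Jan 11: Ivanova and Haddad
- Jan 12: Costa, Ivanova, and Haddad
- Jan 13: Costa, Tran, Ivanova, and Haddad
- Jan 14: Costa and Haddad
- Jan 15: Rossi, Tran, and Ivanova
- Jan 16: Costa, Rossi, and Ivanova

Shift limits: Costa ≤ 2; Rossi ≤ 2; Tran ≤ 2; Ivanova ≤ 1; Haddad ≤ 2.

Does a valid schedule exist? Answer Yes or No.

No

Total capacity is 2+2+2+1+2 = 9 but 10 worker-slots are needed — infeasible.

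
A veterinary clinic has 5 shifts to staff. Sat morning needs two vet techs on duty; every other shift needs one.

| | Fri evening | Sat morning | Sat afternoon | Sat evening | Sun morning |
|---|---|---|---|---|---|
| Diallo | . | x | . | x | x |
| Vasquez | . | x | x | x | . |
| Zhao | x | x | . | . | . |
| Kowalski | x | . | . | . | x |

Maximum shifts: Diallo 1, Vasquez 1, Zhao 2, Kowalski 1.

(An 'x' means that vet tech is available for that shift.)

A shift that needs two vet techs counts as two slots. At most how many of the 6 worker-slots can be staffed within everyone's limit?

5

Total capacity across all vet techs is 1+1+2+1 = 5, and 6 slots are needed, so at most 5 can be filled.
An assignment achieving 5: Fri evening→Zhao, Sat morning→Zhao, Sat afternoon→Vasquez, Sat evening→Diallo, Sun morning→Kowalski.
Loads: Diallo 1/1, Vasquez 1/1, Zhao 2/2, Kowalski 1/1.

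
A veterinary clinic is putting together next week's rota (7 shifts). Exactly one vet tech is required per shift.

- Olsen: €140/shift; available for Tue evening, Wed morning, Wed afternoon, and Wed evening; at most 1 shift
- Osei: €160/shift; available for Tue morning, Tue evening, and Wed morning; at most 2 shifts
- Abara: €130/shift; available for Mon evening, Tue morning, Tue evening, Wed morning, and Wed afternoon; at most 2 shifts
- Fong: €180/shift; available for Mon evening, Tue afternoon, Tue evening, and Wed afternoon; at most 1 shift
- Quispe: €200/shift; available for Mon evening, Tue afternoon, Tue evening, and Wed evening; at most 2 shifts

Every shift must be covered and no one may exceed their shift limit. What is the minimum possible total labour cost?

Picking the cheapest available vet tech for each shift independently would cost €970, but that ignores the shift limits.
An optimal schedule: Mon evening→Abara, Tue morning→Osei, Tue afternoon→Fong, Tue evening→Quispe, Wed morning→Osei, Wed afternoon→Abara, Wed evening→Olsen.
Total: 130 + 160 + 180 + 200 + 160 + 130 + 140 = €1100.

€1100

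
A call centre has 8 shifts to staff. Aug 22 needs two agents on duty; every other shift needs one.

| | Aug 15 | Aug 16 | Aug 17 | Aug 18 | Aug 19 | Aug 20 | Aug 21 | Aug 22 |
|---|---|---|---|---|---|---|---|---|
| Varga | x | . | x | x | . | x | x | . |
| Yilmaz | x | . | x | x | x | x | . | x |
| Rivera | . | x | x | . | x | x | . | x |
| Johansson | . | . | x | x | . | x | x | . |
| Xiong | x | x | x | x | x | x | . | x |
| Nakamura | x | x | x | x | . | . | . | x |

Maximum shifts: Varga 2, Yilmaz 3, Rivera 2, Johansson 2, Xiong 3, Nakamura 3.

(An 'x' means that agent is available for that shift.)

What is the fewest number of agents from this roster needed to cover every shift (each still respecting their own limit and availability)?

9 slots to fill and no one can take more than 3, so at least ⌈9/3⌉ = 3 agents are needed.
No set of 3 agents can cover every shift (each such set leaves at least one shift with no one available or exceeds a cap).
Varga, Yilmaz, Rivera, and Johansson alone can cover everything: Aug 15→Varga, Aug 16→Rivera, Aug 17→Johansson, Aug 18→Yilmaz, Aug 19→Yilmaz, Aug 20→Johansson, Aug 21→Varga, Aug 22→Yilmaz+Rivera.

4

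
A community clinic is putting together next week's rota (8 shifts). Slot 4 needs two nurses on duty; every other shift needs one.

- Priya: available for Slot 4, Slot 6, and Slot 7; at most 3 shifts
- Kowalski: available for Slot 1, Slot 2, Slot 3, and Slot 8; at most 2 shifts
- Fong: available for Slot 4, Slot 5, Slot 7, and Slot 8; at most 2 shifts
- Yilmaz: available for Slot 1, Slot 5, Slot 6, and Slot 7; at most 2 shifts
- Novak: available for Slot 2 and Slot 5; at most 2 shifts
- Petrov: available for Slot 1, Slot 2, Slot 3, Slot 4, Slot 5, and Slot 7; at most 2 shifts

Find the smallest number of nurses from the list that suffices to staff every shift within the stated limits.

9 slots to fill and no one can take more than 3, so at least ⌈9/3⌉ = 3 nurses are needed.
Any 3 nurses together have capacity at most 3+2+2 = 7 < 9 slots, so 3 can never suffice.
Priya, Kowalski, Fong, and Yilmaz alone can cover everything: Slot 1→Yilmaz, Slot 2→Kowalski, Slot 3→Kowalski, Slot 4→Priya+Fong, Slot 5→Yilmaz, Slot 6→Priya, Slot 7→Priya, Slot 8→Fong.

4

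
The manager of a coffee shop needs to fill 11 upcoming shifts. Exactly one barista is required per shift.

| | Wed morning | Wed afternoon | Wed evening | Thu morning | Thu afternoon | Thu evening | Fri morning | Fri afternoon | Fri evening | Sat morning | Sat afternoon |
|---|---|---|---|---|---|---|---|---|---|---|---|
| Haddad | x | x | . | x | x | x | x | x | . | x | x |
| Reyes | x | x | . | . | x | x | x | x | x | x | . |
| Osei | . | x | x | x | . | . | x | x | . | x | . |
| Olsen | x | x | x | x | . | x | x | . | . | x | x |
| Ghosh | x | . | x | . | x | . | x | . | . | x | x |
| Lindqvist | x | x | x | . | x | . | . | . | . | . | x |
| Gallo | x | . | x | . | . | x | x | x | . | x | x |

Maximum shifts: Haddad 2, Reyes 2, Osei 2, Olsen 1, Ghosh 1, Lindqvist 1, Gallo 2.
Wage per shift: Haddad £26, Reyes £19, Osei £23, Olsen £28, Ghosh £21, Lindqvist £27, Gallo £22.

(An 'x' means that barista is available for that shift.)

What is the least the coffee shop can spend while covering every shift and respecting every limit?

Fri evening can only be covered by Reyes, so that assignment is forced.
Picking the cheapest available barista for each shift independently would cost £217, but that ignores the shift limits.
An optimal schedule: Wed morning→Lindqvist, Wed afternoon→Osei, Wed evening→Olsen, Thu morning→Haddad, Thu afternoon→Haddad, Thu evening→Reyes, Fri morning→Gallo, Fri afternoon→Osei, Fri evening→Reyes, Sat morning→Gallo, Sat afternoon→Ghosh.
Total: 27 + 23 + 28 + 26 + 26 + 19 + 22 + 23 + 19 + 22 + 21 = £256.

£256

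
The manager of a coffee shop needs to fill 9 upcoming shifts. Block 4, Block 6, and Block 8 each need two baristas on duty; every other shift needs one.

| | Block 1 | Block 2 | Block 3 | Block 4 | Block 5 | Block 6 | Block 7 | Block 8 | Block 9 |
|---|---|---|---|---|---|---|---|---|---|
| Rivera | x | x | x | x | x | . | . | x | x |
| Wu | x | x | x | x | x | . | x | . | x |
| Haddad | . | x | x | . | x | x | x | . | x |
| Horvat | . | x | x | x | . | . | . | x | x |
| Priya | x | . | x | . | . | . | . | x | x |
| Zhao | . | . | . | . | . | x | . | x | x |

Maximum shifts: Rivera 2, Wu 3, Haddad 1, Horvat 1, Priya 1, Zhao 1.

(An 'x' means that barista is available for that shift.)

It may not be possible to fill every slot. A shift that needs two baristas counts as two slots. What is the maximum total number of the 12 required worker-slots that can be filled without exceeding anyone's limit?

9

Total capacity across all baristas is 2+3+1+1+1+1 = 9, and 12 slots are needed, so at most 9 can be filled.
An assignment achieving 9: Block 1→Rivera, Block 2→Horvat, Block 4→Rivera+Wu, Block 5→Wu, Block 6→Haddad+Zhao, Block 7→Wu, Block 8→Priya.
Loads: Rivera 2/2, Wu 3/3, Haddad 1/1, Horvat 1/1, Priya 1/1, Zhao 1/1.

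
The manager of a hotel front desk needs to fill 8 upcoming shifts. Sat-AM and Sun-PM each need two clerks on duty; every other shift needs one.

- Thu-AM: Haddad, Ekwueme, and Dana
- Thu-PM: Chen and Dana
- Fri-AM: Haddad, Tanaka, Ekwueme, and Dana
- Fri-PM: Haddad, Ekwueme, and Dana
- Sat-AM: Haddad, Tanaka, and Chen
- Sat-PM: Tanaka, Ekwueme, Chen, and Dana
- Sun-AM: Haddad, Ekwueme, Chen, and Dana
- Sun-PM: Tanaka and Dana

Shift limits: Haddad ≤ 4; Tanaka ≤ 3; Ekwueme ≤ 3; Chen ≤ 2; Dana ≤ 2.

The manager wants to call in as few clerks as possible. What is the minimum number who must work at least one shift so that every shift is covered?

4

10 slots to fill and no one can take more than 4, so at least ⌈10/4⌉ = 3 clerks are needed.
No set of 3 clerks can cover every shift (each such set leaves at least one shift with no one available or exceeds a cap).
Haddad, Tanaka, Ekwueme, and Dana alone can cover everything: Thu-AM→Haddad, Thu-PM→Dana, Fri-AM→Ekwueme, Fri-PM→Haddad, Sat-AM→Haddad+Tanaka, Sat-PM→Tanaka, Sun-AM→Haddad, Sun-PM→Tanaka+Dana.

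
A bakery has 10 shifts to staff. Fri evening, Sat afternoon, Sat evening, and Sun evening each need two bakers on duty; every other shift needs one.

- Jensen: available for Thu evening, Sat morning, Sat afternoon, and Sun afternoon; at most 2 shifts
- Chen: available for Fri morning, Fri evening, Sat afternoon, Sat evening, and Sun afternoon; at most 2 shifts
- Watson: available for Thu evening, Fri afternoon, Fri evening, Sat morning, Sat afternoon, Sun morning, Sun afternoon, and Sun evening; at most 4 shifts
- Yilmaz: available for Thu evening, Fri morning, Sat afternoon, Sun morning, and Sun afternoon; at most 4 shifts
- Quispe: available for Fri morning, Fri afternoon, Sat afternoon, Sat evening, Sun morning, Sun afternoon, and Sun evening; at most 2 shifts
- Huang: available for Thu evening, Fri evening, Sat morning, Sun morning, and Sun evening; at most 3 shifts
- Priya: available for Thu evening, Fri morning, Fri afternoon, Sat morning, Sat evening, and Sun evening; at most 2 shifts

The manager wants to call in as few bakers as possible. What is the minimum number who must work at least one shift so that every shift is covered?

14 slots to fill and no one can take more than 4, so at least ⌈14/4⌉ = 4 bakers are needed.
Any 4 bakers together have capacity at most 4+4+3+2 = 13 < 14 slots, so 4 can never suffice.
Jensen, Chen, Watson, Yilmaz, and Quispe alone can cover everything: Thu evening→Jensen, Fri morning→Yilmaz, Fri afternoon→Watson, Fri evening→Chen+Watson, Sat morning→Jensen, Sat afternoon→Watson+Yilmaz, Sat evening→Chen+Quispe, Sun morning→Yilmaz, Sun afternoon→Yilmaz, Sun evening→Watson+Quispe.

5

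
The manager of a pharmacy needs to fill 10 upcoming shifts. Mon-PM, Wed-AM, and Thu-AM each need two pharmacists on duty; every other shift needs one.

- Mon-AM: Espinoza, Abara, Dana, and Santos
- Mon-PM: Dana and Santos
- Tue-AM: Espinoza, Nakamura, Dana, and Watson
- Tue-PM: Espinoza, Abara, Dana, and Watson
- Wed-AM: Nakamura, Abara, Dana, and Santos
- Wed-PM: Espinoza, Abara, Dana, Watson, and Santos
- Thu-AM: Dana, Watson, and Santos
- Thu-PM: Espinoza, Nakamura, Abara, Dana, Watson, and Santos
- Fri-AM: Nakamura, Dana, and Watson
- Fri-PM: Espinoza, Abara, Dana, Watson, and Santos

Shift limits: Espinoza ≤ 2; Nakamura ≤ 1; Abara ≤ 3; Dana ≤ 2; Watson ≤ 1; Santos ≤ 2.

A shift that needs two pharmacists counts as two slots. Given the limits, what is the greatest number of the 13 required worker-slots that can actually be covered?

11

Total capacity across all pharmacists is 2+1+3+2+1+2 = 11, and 13 slots are needed, so at most 11 can be filled.
An assignment achieving 11: Mon-AM→Espinoza, Mon-PM→Dana+Santos, Tue-AM→Espinoza, Tue-PM→Abara, Wed-AM→Abara+Santos, Wed-PM→Abara, Thu-AM→Dana+Watson, Fri-AM→Nakamura.
Loads: Espinoza 2/2, Nakamura 1/1, Abara 3/3, Dana 2/2, Watson 1/1, Santos 2/2.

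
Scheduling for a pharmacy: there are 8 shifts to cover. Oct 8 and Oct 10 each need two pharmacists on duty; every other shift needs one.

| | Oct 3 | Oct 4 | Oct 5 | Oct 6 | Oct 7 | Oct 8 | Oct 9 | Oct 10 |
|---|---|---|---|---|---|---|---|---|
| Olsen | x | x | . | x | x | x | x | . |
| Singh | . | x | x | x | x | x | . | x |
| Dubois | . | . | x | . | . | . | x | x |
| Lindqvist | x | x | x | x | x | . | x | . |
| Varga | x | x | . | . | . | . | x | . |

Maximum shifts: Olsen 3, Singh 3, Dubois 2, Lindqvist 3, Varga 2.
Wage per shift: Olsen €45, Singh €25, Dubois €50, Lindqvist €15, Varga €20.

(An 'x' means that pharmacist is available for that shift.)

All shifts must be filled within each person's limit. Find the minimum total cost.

Oct 8 can only be covered by Olsen and Singh, so that assignment is forced.
Oct 10 can only be covered by Singh and Dubois, so that assignment is forced.
Picking the cheapest available pharmacist for each shift independently would cost €235, but that ignores the shift limits.
An optimal schedule: Oct 3→Lindqvist, Oct 4→Varga, Oct 5→Lindqvist, Oct 6→Lindqvist, Oct 7→Singh, Oct 8→Singh+Olsen, Oct 9→Varga, Oct 10→Singh+Dubois.
Total: 15 + 20 + 15 + 15 + 25 + 25 + 45 + 20 + 25 + 50 = €255.

€255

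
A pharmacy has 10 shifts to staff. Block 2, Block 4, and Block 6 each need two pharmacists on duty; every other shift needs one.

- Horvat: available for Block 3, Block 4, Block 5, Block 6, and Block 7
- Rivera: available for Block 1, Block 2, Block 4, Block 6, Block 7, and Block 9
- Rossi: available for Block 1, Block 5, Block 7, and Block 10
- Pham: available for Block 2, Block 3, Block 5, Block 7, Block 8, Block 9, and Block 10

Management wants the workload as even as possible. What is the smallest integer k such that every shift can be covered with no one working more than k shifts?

With 4 pharmacists and 13 worker-slots to fill, someone must work at least ⌈13/4⌉ = 4 shifts, so k ≥ 4.
k = 4 works: Block 1→Rivera, Block 2→Rivera+Pham, Block 3→Horvat, Block 4→Horvat+Rivera, Block 5→Horvat, Block 6→Horvat+Rivera, Block 7→Rossi, Block 8→Pham, Block 9→Pham, Block 10→Rossi.
Loads: Horvat 4, Rivera 4, Rossi 2, Pham 3 — all ≤ 4.

4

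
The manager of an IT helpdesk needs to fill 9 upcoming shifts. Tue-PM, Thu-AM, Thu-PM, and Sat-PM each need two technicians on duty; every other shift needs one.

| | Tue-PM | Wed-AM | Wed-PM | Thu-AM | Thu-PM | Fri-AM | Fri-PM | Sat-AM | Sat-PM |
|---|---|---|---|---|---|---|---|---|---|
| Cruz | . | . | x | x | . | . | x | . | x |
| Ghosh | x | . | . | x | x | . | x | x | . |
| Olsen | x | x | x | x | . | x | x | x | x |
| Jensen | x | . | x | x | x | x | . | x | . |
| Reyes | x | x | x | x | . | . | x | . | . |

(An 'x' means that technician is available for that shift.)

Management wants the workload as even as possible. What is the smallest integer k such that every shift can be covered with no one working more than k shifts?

With 5 technicians and 13 worker-slots to fill, someone must work at least ⌈13/5⌉ = 3 shifts, so k ≥ 3.
k = 3 works: Tue-PM→Ghosh+Jensen, Wed-AM→Olsen, Wed-PM→Cruz, Thu-AM→Jensen+Reyes, Thu-PM→Ghosh+Jensen, Fri-AM→Olsen, Fri-PM→Cruz, Sat-AM→Ghosh, Sat-PM→Cruz+Olsen.
Loads: Cruz 3, Ghosh 3, Olsen 3, Jensen 3, Reyes 1 — all ≤ 3.

3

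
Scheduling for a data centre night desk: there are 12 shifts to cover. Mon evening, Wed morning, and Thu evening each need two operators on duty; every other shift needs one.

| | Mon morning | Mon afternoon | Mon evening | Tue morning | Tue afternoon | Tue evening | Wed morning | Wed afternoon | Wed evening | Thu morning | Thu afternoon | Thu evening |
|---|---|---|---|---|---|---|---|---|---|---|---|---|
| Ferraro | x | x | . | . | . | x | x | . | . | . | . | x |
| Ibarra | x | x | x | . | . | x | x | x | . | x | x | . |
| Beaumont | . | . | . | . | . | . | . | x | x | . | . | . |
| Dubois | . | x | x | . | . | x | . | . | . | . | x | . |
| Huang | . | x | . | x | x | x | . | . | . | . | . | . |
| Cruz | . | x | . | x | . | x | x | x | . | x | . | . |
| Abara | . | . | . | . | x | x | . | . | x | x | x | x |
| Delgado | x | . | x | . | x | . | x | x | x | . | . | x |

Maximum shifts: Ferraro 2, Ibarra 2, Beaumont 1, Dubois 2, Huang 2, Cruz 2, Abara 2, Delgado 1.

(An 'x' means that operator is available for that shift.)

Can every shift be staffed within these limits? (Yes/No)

No

Total capacity is 2+2+1+2+2+2+2+1 = 14 but 15 worker-slots are needed — infeasible.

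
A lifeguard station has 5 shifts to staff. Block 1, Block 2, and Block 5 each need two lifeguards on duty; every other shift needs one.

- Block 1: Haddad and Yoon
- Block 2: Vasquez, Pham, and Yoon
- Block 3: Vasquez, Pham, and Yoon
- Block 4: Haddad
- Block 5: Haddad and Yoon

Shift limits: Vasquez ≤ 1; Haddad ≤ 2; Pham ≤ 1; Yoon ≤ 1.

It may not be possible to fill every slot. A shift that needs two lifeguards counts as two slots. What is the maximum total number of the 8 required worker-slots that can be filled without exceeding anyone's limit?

Total capacity across all lifeguards is 1+2+1+1 = 5, and 8 slots are needed, so at most 5 can be filled.
An assignment achieving 5: Block 1→Haddad+Yoon, Block 2→Vasquez+Pham, Block 4→Haddad.
Loads: Vasquez 1/1, Haddad 2/2, Pham 1/1, Yoon 1/1.

5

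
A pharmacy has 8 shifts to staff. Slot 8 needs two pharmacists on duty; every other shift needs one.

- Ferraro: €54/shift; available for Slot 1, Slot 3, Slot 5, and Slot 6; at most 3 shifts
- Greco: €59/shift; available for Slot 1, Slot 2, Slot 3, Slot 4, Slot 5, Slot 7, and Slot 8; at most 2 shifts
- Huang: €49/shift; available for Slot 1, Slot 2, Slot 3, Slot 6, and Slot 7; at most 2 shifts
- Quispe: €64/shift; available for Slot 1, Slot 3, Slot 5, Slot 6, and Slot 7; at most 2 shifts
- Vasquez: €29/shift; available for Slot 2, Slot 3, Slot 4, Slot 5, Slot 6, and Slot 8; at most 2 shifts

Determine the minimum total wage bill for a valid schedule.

€436

Slot 8 can only be covered by Greco and Vasquez, so that assignment is forced.
Picking the cheapest available pharmacist for each shift independently would cost €331, but that ignores the shift limits.
An optimal schedule: Slot 1→Ferraro, Slot 2→Huang, Slot 3→Greco, Slot 4→Vasquez, Slot 5→Ferraro, Slot 6→Ferraro, Slot 7→Huang, Slot 8→Vasquez+Greco.
Total: 54 + 49 + 59 + 29 + 54 + 54 + 49 + 29 + 59 = €436.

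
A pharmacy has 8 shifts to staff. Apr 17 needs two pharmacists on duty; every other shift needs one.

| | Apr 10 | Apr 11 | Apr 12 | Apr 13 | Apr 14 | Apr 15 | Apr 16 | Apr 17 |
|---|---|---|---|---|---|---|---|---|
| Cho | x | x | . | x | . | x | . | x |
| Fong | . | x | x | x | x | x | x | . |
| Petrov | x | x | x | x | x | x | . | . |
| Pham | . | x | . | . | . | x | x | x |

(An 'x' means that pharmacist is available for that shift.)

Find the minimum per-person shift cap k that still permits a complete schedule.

3

With 4 pharmacists and 9 worker-slots to fill, someone must work at least ⌈9/4⌉ = 3 shifts, so k ≥ 3.
k = 3 works: Apr 10→Cho, Apr 11→Petrov, Apr 12→Fong, Apr 13→Cho, Apr 14→Fong, Apr 15→Petrov, Apr 16→Fong, Apr 17→Cho+Pham.
Loads: Cho 3, Fong 3, Petrov 2, Pham 1 — all ≤ 3.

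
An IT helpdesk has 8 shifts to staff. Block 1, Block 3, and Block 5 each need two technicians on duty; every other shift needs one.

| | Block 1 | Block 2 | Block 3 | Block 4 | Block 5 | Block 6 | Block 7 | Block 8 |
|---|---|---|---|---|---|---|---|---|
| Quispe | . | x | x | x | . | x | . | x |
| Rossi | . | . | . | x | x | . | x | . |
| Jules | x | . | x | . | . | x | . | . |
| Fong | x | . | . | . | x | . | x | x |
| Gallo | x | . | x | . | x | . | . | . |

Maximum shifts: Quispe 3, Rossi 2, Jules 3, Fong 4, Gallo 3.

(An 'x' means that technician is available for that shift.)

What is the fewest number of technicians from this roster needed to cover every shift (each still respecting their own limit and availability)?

4

11 slots to fill and no one can take more than 4, so at least ⌈11/4⌉ = 3 technicians are needed.
Any 3 technicians together have capacity at most 4+3+3 = 10 < 11 slots, so 3 can never suffice.
Quispe, Rossi, Jules, and Fong alone can cover everything: Block 1→Jules+Fong, Block 2→Quispe, Block 3→Quispe+Jules, Block 4→Quispe, Block 5→Rossi+Fong, Block 6→Jules, Block 7→Rossi, Block 8→Fong.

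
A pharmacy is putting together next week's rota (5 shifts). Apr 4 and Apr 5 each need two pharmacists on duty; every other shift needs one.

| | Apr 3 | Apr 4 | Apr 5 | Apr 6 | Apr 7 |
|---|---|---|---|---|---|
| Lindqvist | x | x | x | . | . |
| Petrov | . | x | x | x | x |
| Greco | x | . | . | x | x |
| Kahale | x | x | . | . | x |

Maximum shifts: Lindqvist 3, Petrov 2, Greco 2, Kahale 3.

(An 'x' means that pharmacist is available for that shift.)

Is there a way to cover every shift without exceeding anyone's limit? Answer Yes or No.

Apr 5 can only be covered by Lindqvist and Petrov, so that assignment is forced.
One valid schedule: Apr 3→Lindqvist, Apr 4→Lindqvist+Kahale, Apr 5→Lindqvist+Petrov, Apr 6→Petrov, Apr 7→Greco.
Loads: Lindqvist 3/3, Petrov 2/2, Greco 1/2, Kahale 1/3 — all within limits.

Yes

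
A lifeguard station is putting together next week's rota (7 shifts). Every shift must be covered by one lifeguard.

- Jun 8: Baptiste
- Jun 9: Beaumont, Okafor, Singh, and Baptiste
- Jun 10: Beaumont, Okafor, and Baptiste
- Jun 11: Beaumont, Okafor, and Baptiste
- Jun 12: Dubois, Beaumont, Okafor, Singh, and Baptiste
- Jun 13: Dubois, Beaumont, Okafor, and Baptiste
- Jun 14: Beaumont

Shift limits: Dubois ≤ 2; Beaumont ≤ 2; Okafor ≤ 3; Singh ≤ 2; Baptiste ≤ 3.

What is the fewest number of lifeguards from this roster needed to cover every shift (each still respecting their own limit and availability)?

7 slots to fill and no one can take more than 3, so at least ⌈7/3⌉ = 3 lifeguards are needed.
Dubois, Beaumont, and Baptiste alone can cover everything: Jun 8→Baptiste, Jun 9→Beaumont, Jun 10→Baptiste, Jun 11→Baptiste, Jun 12→Dubois, Jun 13→Dubois, Jun 14→Beaumont.

3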